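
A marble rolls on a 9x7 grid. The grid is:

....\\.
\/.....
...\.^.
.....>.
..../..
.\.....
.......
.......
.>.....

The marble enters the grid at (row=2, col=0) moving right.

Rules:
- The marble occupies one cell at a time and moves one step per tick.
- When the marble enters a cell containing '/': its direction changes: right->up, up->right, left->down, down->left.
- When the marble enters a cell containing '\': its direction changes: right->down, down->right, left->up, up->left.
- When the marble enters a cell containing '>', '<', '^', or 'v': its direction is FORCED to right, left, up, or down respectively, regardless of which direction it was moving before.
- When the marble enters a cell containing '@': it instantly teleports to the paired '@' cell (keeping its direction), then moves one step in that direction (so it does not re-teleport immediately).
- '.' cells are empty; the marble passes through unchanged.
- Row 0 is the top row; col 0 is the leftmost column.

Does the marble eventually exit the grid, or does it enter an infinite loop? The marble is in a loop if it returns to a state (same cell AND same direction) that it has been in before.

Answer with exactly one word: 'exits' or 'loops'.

Step 1: enter (2,0), '.' pass, move right to (2,1)
Step 2: enter (2,1), '.' pass, move right to (2,2)
Step 3: enter (2,2), '.' pass, move right to (2,3)
Step 4: enter (2,3), '\' deflects right->down, move down to (3,3)
Step 5: enter (3,3), '.' pass, move down to (4,3)
Step 6: enter (4,3), '.' pass, move down to (5,3)
Step 7: enter (5,3), '.' pass, move down to (6,3)
Step 8: enter (6,3), '.' pass, move down to (7,3)
Step 9: enter (7,3), '.' pass, move down to (8,3)
Step 10: enter (8,3), '.' pass, move down to (9,3)
Step 11: at (9,3) — EXIT via bottom edge, pos 3

Answer: exits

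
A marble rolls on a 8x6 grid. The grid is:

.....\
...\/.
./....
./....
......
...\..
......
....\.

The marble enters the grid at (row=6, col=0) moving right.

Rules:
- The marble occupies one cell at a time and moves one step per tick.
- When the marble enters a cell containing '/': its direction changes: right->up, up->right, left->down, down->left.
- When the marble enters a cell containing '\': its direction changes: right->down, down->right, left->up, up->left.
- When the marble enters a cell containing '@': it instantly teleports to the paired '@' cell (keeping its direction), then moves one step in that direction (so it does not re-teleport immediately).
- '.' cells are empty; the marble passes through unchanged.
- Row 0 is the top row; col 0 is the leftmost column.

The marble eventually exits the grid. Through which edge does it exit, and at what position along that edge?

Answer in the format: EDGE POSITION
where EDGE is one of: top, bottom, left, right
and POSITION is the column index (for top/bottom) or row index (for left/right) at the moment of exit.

Answer: right 6

Derivation:
Step 1: enter (6,0), '.' pass, move right to (6,1)
Step 2: enter (6,1), '.' pass, move right to (6,2)
Step 3: enter (6,2), '.' pass, move right to (6,3)
Step 4: enter (6,3), '.' pass, move right to (6,4)
Step 5: enter (6,4), '.' pass, move right to (6,5)
Step 6: enter (6,5), '.' pass, move right to (6,6)
Step 7: at (6,6) — EXIT via right edge, pos 6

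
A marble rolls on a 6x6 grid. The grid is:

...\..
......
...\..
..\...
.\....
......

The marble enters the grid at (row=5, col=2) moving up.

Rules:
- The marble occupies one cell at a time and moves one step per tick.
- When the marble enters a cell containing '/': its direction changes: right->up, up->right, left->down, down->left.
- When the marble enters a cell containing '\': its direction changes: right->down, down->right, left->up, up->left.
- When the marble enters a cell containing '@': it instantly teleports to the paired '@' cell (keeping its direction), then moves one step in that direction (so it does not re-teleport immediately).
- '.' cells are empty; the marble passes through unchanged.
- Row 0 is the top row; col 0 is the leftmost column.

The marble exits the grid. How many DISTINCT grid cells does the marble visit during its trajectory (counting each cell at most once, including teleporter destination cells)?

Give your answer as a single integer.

Answer: 5

Derivation:
Step 1: enter (5,2), '.' pass, move up to (4,2)
Step 2: enter (4,2), '.' pass, move up to (3,2)
Step 3: enter (3,2), '\' deflects up->left, move left to (3,1)
Step 4: enter (3,1), '.' pass, move left to (3,0)
Step 5: enter (3,0), '.' pass, move left to (3,-1)
Step 6: at (3,-1) — EXIT via left edge, pos 3
Distinct cells visited: 5 (path length 5)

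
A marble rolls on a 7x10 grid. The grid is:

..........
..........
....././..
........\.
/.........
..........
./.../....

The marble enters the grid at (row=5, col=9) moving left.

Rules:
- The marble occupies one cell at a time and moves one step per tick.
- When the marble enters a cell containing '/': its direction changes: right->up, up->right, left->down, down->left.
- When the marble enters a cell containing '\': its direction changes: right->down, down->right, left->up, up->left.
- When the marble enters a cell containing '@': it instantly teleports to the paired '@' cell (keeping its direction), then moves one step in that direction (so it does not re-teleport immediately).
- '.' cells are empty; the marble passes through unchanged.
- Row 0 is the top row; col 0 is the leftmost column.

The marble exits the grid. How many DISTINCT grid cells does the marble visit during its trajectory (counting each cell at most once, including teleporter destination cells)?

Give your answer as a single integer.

Step 1: enter (5,9), '.' pass, move left to (5,8)
Step 2: enter (5,8), '.' pass, move left to (5,7)
Step 3: enter (5,7), '.' pass, move left to (5,6)
Step 4: enter (5,6), '.' pass, move left to (5,5)
Step 5: enter (5,5), '.' pass, move left to (5,4)
Step 6: enter (5,4), '.' pass, move left to (5,3)
Step 7: enter (5,3), '.' pass, move left to (5,2)
Step 8: enter (5,2), '.' pass, move left to (5,1)
Step 9: enter (5,1), '.' pass, move left to (5,0)
Step 10: enter (5,0), '.' pass, move left to (5,-1)
Step 11: at (5,-1) — EXIT via left edge, pos 5
Distinct cells visited: 10 (path length 10)

Answer: 10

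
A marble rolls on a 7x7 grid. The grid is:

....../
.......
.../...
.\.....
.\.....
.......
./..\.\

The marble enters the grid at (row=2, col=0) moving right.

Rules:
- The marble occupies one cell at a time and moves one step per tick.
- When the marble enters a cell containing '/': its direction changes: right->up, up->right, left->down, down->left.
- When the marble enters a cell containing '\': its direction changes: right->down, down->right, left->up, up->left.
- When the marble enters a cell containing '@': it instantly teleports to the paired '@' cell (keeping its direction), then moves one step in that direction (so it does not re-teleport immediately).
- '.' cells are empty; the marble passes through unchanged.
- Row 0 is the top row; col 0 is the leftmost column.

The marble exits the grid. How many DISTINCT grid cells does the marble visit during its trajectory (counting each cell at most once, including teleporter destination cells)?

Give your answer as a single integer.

Step 1: enter (2,0), '.' pass, move right to (2,1)
Step 2: enter (2,1), '.' pass, move right to (2,2)
Step 3: enter (2,2), '.' pass, move right to (2,3)
Step 4: enter (2,3), '/' deflects right->up, move up to (1,3)
Step 5: enter (1,3), '.' pass, move up to (0,3)
Step 6: enter (0,3), '.' pass, move up to (-1,3)
Step 7: at (-1,3) — EXIT via top edge, pos 3
Distinct cells visited: 6 (path length 6)

Answer: 6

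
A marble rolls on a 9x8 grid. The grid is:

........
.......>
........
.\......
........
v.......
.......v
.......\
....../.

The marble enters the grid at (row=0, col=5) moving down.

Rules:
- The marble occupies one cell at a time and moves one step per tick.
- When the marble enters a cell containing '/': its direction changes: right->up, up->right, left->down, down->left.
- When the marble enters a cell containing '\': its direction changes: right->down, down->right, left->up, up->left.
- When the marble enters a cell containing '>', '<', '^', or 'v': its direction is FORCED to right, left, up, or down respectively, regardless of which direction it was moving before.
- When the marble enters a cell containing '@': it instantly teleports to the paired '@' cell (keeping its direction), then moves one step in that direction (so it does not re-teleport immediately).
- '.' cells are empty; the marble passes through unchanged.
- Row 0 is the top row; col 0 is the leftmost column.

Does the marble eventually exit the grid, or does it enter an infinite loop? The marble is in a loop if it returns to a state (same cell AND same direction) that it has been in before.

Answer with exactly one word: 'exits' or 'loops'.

Answer: exits

Derivation:
Step 1: enter (0,5), '.' pass, move down to (1,5)
Step 2: enter (1,5), '.' pass, move down to (2,5)
Step 3: enter (2,5), '.' pass, move down to (3,5)
Step 4: enter (3,5), '.' pass, move down to (4,5)
Step 5: enter (4,5), '.' pass, move down to (5,5)
Step 6: enter (5,5), '.' pass, move down to (6,5)
Step 7: enter (6,5), '.' pass, move down to (7,5)
Step 8: enter (7,5), '.' pass, move down to (8,5)
Step 9: enter (8,5), '.' pass, move down to (9,5)
Step 10: at (9,5) — EXIT via bottom edge, pos 5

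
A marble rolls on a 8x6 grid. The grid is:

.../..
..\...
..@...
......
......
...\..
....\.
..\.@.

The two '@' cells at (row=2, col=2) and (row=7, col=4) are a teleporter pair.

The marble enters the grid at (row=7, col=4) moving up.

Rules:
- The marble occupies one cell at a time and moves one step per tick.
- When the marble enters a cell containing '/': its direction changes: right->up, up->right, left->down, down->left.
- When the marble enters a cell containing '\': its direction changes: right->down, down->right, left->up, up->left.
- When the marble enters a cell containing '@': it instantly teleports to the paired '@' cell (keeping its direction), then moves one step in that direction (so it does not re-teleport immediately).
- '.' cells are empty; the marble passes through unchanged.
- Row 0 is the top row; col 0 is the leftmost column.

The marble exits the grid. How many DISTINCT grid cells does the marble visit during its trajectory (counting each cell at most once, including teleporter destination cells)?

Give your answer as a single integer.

Answer: 5

Derivation:
Step 1: enter (7,4), '@' teleport (7,4)->(2,2), also enter (2,2), move up to (1,2)
Step 2: enter (1,2), '\' deflects up->left, move left to (1,1)
Step 3: enter (1,1), '.' pass, move left to (1,0)
Step 4: enter (1,0), '.' pass, move left to (1,-1)
Step 5: at (1,-1) — EXIT via left edge, pos 1
Distinct cells visited: 5 (path length 5)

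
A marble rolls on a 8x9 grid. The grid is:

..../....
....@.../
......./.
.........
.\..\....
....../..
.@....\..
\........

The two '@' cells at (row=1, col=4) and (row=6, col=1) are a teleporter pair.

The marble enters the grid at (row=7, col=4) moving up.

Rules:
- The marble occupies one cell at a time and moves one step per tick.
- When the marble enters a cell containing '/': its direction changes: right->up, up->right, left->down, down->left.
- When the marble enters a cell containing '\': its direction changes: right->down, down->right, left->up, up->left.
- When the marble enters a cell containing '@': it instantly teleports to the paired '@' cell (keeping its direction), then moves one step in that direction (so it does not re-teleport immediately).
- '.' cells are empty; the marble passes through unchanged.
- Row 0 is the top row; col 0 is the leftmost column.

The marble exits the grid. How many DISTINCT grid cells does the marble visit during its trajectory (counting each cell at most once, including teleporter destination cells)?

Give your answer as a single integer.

Step 1: enter (7,4), '.' pass, move up to (6,4)
Step 2: enter (6,4), '.' pass, move up to (5,4)
Step 3: enter (5,4), '.' pass, move up to (4,4)
Step 4: enter (4,4), '\' deflects up->left, move left to (4,3)
Step 5: enter (4,3), '.' pass, move left to (4,2)
Step 6: enter (4,2), '.' pass, move left to (4,1)
Step 7: enter (4,1), '\' deflects left->up, move up to (3,1)
Step 8: enter (3,1), '.' pass, move up to (2,1)
Step 9: enter (2,1), '.' pass, move up to (1,1)
Step 10: enter (1,1), '.' pass, move up to (0,1)
Step 11: enter (0,1), '.' pass, move up to (-1,1)
Step 12: at (-1,1) — EXIT via top edge, pos 1
Distinct cells visited: 11 (path length 11)

Answer: 11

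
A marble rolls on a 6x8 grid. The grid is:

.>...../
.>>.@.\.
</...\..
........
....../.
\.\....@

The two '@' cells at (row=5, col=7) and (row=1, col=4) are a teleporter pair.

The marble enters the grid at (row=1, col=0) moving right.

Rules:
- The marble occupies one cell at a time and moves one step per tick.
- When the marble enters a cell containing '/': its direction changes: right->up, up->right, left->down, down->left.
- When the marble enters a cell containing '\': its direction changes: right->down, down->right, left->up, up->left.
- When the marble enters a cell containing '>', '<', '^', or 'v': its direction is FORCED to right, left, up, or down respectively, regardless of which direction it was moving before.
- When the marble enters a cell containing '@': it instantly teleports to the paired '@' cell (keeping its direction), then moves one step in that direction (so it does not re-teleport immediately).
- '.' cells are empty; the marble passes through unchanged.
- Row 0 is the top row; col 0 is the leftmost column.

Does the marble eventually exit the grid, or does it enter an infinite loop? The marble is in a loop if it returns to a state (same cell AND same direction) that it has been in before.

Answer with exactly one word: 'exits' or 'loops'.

Answer: exits

Derivation:
Step 1: enter (1,0), '.' pass, move right to (1,1)
Step 2: enter (1,1), '>' forces right->right, move right to (1,2)
Step 3: enter (1,2), '>' forces right->right, move right to (1,3)
Step 4: enter (1,3), '.' pass, move right to (1,4)
Step 5: enter (1,4), '@' teleport (1,4)->(5,7), also enter (5,7), move right to (5,8)
Step 6: at (5,8) — EXIT via right edge, pos 5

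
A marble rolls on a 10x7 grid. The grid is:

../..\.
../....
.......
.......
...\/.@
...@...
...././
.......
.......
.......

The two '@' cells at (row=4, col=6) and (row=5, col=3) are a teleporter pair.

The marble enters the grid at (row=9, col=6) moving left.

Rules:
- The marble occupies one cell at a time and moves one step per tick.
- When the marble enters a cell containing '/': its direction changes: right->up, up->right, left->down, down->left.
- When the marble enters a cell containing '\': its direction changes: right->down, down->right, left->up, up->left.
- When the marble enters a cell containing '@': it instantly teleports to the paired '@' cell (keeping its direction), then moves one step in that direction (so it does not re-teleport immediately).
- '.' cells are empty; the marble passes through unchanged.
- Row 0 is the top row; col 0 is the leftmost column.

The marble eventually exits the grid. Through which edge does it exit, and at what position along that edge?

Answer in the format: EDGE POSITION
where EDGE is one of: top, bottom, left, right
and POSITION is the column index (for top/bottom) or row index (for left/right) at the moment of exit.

Step 1: enter (9,6), '.' pass, move left to (9,5)
Step 2: enter (9,5), '.' pass, move left to (9,4)
Step 3: enter (9,4), '.' pass, move left to (9,3)
Step 4: enter (9,3), '.' pass, move left to (9,2)
Step 5: enter (9,2), '.' pass, move left to (9,1)
Step 6: enter (9,1), '.' pass, move left to (9,0)
Step 7: enter (9,0), '.' pass, move left to (9,-1)
Step 8: at (9,-1) — EXIT via left edge, pos 9

Answer: left 9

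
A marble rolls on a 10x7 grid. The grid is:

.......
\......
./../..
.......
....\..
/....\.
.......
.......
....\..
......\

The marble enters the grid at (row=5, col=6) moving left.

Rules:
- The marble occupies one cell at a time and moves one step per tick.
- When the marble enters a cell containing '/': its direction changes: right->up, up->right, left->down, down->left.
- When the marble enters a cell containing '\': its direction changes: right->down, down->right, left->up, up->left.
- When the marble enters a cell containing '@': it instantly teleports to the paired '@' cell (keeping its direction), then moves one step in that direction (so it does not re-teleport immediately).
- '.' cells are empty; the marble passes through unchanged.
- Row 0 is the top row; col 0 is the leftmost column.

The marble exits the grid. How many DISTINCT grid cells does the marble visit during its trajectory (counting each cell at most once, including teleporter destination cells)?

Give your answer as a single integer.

Step 1: enter (5,6), '.' pass, move left to (5,5)
Step 2: enter (5,5), '\' deflects left->up, move up to (4,5)
Step 3: enter (4,5), '.' pass, move up to (3,5)
Step 4: enter (3,5), '.' pass, move up to (2,5)
Step 5: enter (2,5), '.' pass, move up to (1,5)
Step 6: enter (1,5), '.' pass, move up to (0,5)
Step 7: enter (0,5), '.' pass, move up to (-1,5)
Step 8: at (-1,5) — EXIT via top edge, pos 5
Distinct cells visited: 7 (path length 7)

Answer: 7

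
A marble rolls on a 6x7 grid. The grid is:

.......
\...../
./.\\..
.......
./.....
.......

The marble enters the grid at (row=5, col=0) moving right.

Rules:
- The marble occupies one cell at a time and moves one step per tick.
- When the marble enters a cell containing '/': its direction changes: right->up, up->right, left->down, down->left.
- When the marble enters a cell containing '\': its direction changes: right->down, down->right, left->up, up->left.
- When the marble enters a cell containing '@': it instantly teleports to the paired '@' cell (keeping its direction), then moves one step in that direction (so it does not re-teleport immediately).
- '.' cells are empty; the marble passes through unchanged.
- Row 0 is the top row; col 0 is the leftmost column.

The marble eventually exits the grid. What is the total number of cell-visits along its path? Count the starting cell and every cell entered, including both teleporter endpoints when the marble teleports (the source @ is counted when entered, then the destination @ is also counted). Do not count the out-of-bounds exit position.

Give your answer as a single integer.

Step 1: enter (5,0), '.' pass, move right to (5,1)
Step 2: enter (5,1), '.' pass, move right to (5,2)
Step 3: enter (5,2), '.' pass, move right to (5,3)
Step 4: enter (5,3), '.' pass, move right to (5,4)
Step 5: enter (5,4), '.' pass, move right to (5,5)
Step 6: enter (5,5), '.' pass, move right to (5,6)
Step 7: enter (5,6), '.' pass, move right to (5,7)
Step 8: at (5,7) — EXIT via right edge, pos 5
Path length (cell visits): 7

Answer: 7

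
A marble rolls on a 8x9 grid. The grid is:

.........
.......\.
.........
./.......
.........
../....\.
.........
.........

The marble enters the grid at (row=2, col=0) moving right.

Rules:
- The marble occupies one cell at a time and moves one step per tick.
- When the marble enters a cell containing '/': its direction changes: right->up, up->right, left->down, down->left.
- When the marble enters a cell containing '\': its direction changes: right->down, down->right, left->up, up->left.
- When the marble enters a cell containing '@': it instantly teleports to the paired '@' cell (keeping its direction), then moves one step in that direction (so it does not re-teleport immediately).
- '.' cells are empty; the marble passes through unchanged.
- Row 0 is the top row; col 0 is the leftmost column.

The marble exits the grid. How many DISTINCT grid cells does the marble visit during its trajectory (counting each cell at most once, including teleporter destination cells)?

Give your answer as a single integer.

Step 1: enter (2,0), '.' pass, move right to (2,1)
Step 2: enter (2,1), '.' pass, move right to (2,2)
Step 3: enter (2,2), '.' pass, move right to (2,3)
Step 4: enter (2,3), '.' pass, move right to (2,4)
Step 5: enter (2,4), '.' pass, move right to (2,5)
Step 6: enter (2,5), '.' pass, move right to (2,6)
Step 7: enter (2,6), '.' pass, move right to (2,7)
Step 8: enter (2,7), '.' pass, move right to (2,8)
Step 9: enter (2,8), '.' pass, move right to (2,9)
Step 10: at (2,9) — EXIT via right edge, pos 2
Distinct cells visited: 9 (path length 9)

Answer: 9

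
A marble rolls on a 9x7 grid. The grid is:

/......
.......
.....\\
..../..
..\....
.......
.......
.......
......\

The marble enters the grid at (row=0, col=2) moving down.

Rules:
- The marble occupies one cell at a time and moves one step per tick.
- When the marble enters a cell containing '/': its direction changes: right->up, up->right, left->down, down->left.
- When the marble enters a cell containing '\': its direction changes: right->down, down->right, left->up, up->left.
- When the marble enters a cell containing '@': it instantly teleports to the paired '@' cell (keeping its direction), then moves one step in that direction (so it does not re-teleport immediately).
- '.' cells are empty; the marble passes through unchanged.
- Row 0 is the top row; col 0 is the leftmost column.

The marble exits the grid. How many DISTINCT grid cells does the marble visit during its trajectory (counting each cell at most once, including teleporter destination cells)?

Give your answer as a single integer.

Answer: 9

Derivation:
Step 1: enter (0,2), '.' pass, move down to (1,2)
Step 2: enter (1,2), '.' pass, move down to (2,2)
Step 3: enter (2,2), '.' pass, move down to (3,2)
Step 4: enter (3,2), '.' pass, move down to (4,2)
Step 5: enter (4,2), '\' deflects down->right, move right to (4,3)
Step 6: enter (4,3), '.' pass, move right to (4,4)
Step 7: enter (4,4), '.' pass, move right to (4,5)
Step 8: enter (4,5), '.' pass, move right to (4,6)
Step 9: enter (4,6), '.' pass, move right to (4,7)
Step 10: at (4,7) — EXIT via right edge, pos 4
Distinct cells visited: 9 (path length 9)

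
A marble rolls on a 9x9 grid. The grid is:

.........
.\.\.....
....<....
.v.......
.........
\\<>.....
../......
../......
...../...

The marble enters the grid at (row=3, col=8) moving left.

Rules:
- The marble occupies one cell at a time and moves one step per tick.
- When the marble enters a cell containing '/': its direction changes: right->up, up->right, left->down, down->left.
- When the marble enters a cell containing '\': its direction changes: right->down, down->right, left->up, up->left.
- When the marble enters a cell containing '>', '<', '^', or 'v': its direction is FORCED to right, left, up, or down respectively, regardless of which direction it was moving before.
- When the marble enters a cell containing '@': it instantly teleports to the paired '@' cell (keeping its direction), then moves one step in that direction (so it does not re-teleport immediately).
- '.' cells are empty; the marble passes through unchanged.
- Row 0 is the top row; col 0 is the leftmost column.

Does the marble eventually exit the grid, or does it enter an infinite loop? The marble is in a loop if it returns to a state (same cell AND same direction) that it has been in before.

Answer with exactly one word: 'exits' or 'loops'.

Step 1: enter (3,8), '.' pass, move left to (3,7)
Step 2: enter (3,7), '.' pass, move left to (3,6)
Step 3: enter (3,6), '.' pass, move left to (3,5)
Step 4: enter (3,5), '.' pass, move left to (3,4)
Step 5: enter (3,4), '.' pass, move left to (3,3)
Step 6: enter (3,3), '.' pass, move left to (3,2)
Step 7: enter (3,2), '.' pass, move left to (3,1)
Step 8: enter (3,1), 'v' forces left->down, move down to (4,1)
Step 9: enter (4,1), '.' pass, move down to (5,1)
Step 10: enter (5,1), '\' deflects down->right, move right to (5,2)
Step 11: enter (5,2), '<' forces right->left, move left to (5,1)
Step 12: enter (5,1), '\' deflects left->up, move up to (4,1)
Step 13: enter (4,1), '.' pass, move up to (3,1)
Step 14: enter (3,1), 'v' forces up->down, move down to (4,1)
Step 15: at (4,1) dir=down — LOOP DETECTED (seen before)

Answer: loops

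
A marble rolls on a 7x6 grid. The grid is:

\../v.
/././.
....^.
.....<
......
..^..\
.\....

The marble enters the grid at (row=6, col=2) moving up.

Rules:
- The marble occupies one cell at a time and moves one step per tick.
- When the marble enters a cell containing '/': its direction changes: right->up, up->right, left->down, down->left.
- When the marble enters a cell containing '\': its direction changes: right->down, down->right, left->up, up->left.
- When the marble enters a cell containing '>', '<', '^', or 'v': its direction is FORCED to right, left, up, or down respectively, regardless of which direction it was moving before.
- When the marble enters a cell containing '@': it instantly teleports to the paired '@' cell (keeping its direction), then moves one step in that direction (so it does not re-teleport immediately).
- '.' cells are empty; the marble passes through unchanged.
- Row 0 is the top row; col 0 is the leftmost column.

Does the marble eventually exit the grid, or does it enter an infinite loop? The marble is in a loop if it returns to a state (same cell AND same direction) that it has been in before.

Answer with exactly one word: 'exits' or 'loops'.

Step 1: enter (6,2), '.' pass, move up to (5,2)
Step 2: enter (5,2), '^' forces up->up, move up to (4,2)
Step 3: enter (4,2), '.' pass, move up to (3,2)
Step 4: enter (3,2), '.' pass, move up to (2,2)
Step 5: enter (2,2), '.' pass, move up to (1,2)
Step 6: enter (1,2), '/' deflects up->right, move right to (1,3)
Step 7: enter (1,3), '.' pass, move right to (1,4)
Step 8: enter (1,4), '/' deflects right->up, move up to (0,4)
Step 9: enter (0,4), 'v' forces up->down, move down to (1,4)
Step 10: enter (1,4), '/' deflects down->left, move left to (1,3)
Step 11: enter (1,3), '.' pass, move left to (1,2)
Step 12: enter (1,2), '/' deflects left->down, move down to (2,2)
Step 13: enter (2,2), '.' pass, move down to (3,2)
Step 14: enter (3,2), '.' pass, move down to (4,2)
Step 15: enter (4,2), '.' pass, move down to (5,2)
Step 16: enter (5,2), '^' forces down->up, move up to (4,2)
Step 17: at (4,2) dir=up — LOOP DETECTED (seen before)

Answer: loops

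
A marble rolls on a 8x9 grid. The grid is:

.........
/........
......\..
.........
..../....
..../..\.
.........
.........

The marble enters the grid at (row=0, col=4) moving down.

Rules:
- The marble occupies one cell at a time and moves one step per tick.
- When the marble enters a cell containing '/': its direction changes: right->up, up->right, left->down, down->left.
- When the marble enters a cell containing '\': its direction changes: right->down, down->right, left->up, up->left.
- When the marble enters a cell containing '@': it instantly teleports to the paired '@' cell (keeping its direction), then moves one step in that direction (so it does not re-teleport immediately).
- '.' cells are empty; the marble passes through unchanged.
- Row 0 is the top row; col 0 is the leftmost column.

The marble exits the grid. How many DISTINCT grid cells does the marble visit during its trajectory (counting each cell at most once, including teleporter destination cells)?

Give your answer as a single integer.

Answer: 9

Derivation:
Step 1: enter (0,4), '.' pass, move down to (1,4)
Step 2: enter (1,4), '.' pass, move down to (2,4)
Step 3: enter (2,4), '.' pass, move down to (3,4)
Step 4: enter (3,4), '.' pass, move down to (4,4)
Step 5: enter (4,4), '/' deflects down->left, move left to (4,3)
Step 6: enter (4,3), '.' pass, move left to (4,2)
Step 7: enter (4,2), '.' pass, move left to (4,1)
Step 8: enter (4,1), '.' pass, move left to (4,0)
Step 9: enter (4,0), '.' pass, move left to (4,-1)
Step 10: at (4,-1) — EXIT via left edge, pos 4
Distinct cells visited: 9 (path length 9)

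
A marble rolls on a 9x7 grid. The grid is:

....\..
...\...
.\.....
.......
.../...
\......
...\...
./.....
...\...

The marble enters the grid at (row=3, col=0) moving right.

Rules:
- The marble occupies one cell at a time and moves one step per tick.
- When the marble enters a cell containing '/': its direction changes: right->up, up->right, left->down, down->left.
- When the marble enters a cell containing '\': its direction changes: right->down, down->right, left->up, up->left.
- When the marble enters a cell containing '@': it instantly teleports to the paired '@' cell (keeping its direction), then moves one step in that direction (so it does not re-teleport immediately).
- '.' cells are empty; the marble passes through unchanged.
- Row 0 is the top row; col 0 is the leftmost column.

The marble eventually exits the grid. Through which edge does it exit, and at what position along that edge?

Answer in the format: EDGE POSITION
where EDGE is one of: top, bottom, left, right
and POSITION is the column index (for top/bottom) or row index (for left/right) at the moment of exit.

Step 1: enter (3,0), '.' pass, move right to (3,1)
Step 2: enter (3,1), '.' pass, move right to (3,2)
Step 3: enter (3,2), '.' pass, move right to (3,3)
Step 4: enter (3,3), '.' pass, move right to (3,4)
Step 5: enter (3,4), '.' pass, move right to (3,5)
Step 6: enter (3,5), '.' pass, move right to (3,6)
Step 7: enter (3,6), '.' pass, move right to (3,7)
Step 8: at (3,7) — EXIT via right edge, pos 3

Answer: right 3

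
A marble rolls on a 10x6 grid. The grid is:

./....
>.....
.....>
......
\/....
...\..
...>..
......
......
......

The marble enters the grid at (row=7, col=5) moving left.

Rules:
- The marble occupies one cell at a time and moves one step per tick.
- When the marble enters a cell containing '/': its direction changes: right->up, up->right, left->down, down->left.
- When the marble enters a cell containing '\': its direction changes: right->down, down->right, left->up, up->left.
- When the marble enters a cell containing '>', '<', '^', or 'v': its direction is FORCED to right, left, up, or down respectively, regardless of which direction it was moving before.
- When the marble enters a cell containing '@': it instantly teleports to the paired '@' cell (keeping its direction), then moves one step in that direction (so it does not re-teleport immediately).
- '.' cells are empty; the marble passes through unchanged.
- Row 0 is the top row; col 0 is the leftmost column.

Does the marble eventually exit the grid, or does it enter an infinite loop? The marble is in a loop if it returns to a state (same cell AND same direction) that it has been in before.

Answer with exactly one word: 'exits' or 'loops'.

Step 1: enter (7,5), '.' pass, move left to (7,4)
Step 2: enter (7,4), '.' pass, move left to (7,3)
Step 3: enter (7,3), '.' pass, move left to (7,2)
Step 4: enter (7,2), '.' pass, move left to (7,1)
Step 5: enter (7,1), '.' pass, move left to (7,0)
Step 6: enter (7,0), '.' pass, move left to (7,-1)
Step 7: at (7,-1) — EXIT via left edge, pos 7

Answer: exits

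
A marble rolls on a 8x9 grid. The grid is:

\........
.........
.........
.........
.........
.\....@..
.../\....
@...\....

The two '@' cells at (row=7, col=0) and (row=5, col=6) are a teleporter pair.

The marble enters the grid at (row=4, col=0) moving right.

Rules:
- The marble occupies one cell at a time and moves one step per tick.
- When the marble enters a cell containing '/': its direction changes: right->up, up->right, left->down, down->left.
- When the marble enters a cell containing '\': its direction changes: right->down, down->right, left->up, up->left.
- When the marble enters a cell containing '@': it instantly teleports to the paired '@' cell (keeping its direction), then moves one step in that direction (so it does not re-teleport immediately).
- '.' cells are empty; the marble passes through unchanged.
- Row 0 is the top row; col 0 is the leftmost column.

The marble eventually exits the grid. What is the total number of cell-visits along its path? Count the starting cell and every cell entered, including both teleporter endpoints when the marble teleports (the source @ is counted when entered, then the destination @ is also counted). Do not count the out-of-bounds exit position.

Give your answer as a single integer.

Answer: 9

Derivation:
Step 1: enter (4,0), '.' pass, move right to (4,1)
Step 2: enter (4,1), '.' pass, move right to (4,2)
Step 3: enter (4,2), '.' pass, move right to (4,3)
Step 4: enter (4,3), '.' pass, move right to (4,4)
Step 5: enter (4,4), '.' pass, move right to (4,5)
Step 6: enter (4,5), '.' pass, move right to (4,6)
Step 7: enter (4,6), '.' pass, move right to (4,7)
Step 8: enter (4,7), '.' pass, move right to (4,8)
Step 9: enter (4,8), '.' pass, move right to (4,9)
Step 10: at (4,9) — EXIT via right edge, pos 4
Path length (cell visits): 9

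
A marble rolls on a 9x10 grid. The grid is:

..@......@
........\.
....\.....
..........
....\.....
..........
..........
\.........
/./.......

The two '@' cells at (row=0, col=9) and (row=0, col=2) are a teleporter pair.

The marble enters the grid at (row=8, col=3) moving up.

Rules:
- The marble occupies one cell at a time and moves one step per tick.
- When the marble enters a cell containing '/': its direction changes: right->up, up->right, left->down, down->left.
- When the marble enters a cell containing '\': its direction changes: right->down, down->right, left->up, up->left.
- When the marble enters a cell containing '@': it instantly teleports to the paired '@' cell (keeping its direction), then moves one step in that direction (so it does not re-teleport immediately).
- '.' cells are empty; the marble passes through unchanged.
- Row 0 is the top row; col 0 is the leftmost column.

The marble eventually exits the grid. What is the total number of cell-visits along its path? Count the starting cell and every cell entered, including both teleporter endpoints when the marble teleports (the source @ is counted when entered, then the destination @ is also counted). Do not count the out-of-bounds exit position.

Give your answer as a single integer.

Step 1: enter (8,3), '.' pass, move up to (7,3)
Step 2: enter (7,3), '.' pass, move up to (6,3)
Step 3: enter (6,3), '.' pass, move up to (5,3)
Step 4: enter (5,3), '.' pass, move up to (4,3)
Step 5: enter (4,3), '.' pass, move up to (3,3)
Step 6: enter (3,3), '.' pass, move up to (2,3)
Step 7: enter (2,3), '.' pass, move up to (1,3)
Step 8: enter (1,3), '.' pass, move up to (0,3)
Step 9: enter (0,3), '.' pass, move up to (-1,3)
Step 10: at (-1,3) — EXIT via top edge, pos 3
Path length (cell visits): 9

Answer: 9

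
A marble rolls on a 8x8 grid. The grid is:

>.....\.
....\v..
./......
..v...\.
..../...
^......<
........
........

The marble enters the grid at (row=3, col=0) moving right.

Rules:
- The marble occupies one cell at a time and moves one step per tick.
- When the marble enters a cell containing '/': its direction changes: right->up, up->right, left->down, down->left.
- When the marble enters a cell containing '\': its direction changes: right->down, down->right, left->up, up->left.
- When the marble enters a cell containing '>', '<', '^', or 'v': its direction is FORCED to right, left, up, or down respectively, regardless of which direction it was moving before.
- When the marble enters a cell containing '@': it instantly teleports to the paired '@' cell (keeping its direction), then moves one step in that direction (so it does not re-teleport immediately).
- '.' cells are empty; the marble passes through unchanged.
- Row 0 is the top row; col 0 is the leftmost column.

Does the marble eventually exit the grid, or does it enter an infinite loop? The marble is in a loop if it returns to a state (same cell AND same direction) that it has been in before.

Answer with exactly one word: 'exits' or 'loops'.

Answer: exits

Derivation:
Step 1: enter (3,0), '.' pass, move right to (3,1)
Step 2: enter (3,1), '.' pass, move right to (3,2)
Step 3: enter (3,2), 'v' forces right->down, move down to (4,2)
Step 4: enter (4,2), '.' pass, move down to (5,2)
Step 5: enter (5,2), '.' pass, move down to (6,2)
Step 6: enter (6,2), '.' pass, move down to (7,2)
Step 7: enter (7,2), '.' pass, move down to (8,2)
Step 8: at (8,2) — EXIT via bottom edge, pos 2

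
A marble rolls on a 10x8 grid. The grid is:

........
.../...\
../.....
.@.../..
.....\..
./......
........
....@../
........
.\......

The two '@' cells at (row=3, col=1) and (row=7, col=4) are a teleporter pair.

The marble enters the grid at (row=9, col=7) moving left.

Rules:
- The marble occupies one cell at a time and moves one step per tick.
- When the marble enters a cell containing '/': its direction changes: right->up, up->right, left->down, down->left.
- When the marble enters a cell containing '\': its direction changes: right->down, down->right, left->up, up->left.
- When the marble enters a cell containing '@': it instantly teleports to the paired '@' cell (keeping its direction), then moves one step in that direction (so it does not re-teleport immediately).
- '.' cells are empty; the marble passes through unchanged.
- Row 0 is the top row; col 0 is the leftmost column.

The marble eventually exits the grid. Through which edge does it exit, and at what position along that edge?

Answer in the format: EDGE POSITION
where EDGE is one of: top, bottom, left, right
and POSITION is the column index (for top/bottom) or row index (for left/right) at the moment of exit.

Step 1: enter (9,7), '.' pass, move left to (9,6)
Step 2: enter (9,6), '.' pass, move left to (9,5)
Step 3: enter (9,5), '.' pass, move left to (9,4)
Step 4: enter (9,4), '.' pass, move left to (9,3)
Step 5: enter (9,3), '.' pass, move left to (9,2)
Step 6: enter (9,2), '.' pass, move left to (9,1)
Step 7: enter (9,1), '\' deflects left->up, move up to (8,1)
Step 8: enter (8,1), '.' pass, move up to (7,1)
Step 9: enter (7,1), '.' pass, move up to (6,1)
Step 10: enter (6,1), '.' pass, move up to (5,1)
Step 11: enter (5,1), '/' deflects up->right, move right to (5,2)
Step 12: enter (5,2), '.' pass, move right to (5,3)
Step 13: enter (5,3), '.' pass, move right to (5,4)
Step 14: enter (5,4), '.' pass, move right to (5,5)
Step 15: enter (5,5), '.' pass, move right to (5,6)
Step 16: enter (5,6), '.' pass, move right to (5,7)
Step 17: enter (5,7), '.' pass, move right to (5,8)
Step 18: at (5,8) — EXIT via right edge, pos 5

Answer: right 5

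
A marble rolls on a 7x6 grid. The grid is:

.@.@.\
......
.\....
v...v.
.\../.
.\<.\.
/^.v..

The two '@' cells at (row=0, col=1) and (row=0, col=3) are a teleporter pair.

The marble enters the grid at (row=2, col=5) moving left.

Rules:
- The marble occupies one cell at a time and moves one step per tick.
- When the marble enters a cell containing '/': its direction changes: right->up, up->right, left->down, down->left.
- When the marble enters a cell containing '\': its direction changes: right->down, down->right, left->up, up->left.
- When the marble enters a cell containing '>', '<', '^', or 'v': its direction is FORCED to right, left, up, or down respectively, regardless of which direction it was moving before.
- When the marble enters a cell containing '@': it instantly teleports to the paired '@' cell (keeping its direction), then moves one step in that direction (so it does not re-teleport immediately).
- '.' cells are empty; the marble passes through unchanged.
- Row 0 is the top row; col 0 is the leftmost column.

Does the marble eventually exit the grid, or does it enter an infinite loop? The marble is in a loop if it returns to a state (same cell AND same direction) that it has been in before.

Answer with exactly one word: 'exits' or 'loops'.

Answer: exits

Derivation:
Step 1: enter (2,5), '.' pass, move left to (2,4)
Step 2: enter (2,4), '.' pass, move left to (2,3)
Step 3: enter (2,3), '.' pass, move left to (2,2)
Step 4: enter (2,2), '.' pass, move left to (2,1)
Step 5: enter (2,1), '\' deflects left->up, move up to (1,1)
Step 6: enter (1,1), '.' pass, move up to (0,1)
Step 7: enter (0,1), '@' teleport (0,1)->(0,3), also enter (0,3), move up to (-1,3)
Step 8: at (-1,3) — EXIT via top edge, pos 3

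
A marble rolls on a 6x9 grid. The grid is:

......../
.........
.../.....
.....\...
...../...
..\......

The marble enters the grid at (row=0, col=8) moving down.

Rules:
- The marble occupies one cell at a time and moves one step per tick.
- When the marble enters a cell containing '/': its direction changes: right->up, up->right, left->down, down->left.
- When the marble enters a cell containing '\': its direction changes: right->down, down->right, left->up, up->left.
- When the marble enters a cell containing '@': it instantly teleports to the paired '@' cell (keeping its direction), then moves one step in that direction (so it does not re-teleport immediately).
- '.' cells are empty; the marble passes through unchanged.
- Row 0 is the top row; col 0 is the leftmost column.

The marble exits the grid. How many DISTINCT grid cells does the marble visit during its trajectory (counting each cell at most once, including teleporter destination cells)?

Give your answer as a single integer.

Answer: 9

Derivation:
Step 1: enter (0,8), '/' deflects down->left, move left to (0,7)
Step 2: enter (0,7), '.' pass, move left to (0,6)
Step 3: enter (0,6), '.' pass, move left to (0,5)
Step 4: enter (0,5), '.' pass, move left to (0,4)
Step 5: enter (0,4), '.' pass, move left to (0,3)
Step 6: enter (0,3), '.' pass, move left to (0,2)
Step 7: enter (0,2), '.' pass, move left to (0,1)
Step 8: enter (0,1), '.' pass, move left to (0,0)
Step 9: enter (0,0), '.' pass, move left to (0,-1)
Step 10: at (0,-1) — EXIT via left edge, pos 0
Distinct cells visited: 9 (path length 9)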